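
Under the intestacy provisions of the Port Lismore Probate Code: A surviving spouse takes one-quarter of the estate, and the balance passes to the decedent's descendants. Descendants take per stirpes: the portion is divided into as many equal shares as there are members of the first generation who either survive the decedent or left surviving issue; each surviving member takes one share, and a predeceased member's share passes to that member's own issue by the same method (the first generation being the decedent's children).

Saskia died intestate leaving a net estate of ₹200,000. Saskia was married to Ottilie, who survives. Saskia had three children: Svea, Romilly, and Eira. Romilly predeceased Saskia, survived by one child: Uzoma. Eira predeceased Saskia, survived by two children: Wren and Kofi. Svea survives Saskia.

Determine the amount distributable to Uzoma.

Ottilie takes one-quarter of ₹200,000 = ₹50,000. The remaining ₹150,000 passes to the descendants.
The descendants' portion (₹150,000) is divided into 3 shares of ₹50,000: Svea takes ₹50,000; Romilly's ₹50,000 share passes to Romilly's issue; Eira's ₹50,000 share passes to Eira's issue.
Romilly's share (₹50,000) passes entirely to Uzoma.
Eira's share (₹50,000) is divided into 2 shares of ₹25,000: Wren and Kofi each take ₹25,000.

Uzoma receives ₹50,000.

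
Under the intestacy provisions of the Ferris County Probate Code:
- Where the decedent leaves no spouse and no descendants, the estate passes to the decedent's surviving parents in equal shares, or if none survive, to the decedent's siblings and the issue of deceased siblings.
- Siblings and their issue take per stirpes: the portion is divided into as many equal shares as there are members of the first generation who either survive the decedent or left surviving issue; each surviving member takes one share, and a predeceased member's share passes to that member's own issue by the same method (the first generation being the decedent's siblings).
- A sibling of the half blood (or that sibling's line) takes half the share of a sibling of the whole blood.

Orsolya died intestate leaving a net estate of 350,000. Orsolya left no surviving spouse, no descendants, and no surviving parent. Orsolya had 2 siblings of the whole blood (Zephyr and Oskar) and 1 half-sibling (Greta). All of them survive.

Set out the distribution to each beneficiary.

Greta: 70,000; Zephyr: 140,000; Oskar: 140,000

The entire 350,000 passes to the siblings and their issue.
Counting each half-blood sibling's line as half a unit, there are 5/2 units in 350,000, so one unit is 140,000. Whole-blood lines (Zephyr and Oskar) take 140,000 each; half-blood lines (Greta) take 70,000 each.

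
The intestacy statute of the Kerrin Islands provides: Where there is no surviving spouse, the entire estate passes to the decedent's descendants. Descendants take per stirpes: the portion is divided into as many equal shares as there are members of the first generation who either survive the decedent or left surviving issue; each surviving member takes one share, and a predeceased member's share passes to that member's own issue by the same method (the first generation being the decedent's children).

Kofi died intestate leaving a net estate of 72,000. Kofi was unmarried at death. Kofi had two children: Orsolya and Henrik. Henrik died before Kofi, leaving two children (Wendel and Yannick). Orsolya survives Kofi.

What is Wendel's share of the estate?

Wendel receives 18,000.

The entire 72,000 passes to the descendants.
That amount (72,000) is divided into 2 shares of 36,000: Orsolya takes 36,000; Henrik's 36,000 share passes to Henrik's issue.
Henrik's share (36,000) is divided into 2 shares of 18,000: Wendel and Yannick each take 18,000.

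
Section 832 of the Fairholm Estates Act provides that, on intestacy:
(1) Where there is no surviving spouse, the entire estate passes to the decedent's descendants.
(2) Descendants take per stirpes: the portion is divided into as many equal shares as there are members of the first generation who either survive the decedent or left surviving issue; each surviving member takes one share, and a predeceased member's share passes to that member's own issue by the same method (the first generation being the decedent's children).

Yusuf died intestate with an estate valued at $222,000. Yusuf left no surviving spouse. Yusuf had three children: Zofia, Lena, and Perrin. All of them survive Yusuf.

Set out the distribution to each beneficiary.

The entire $222,000 passes to the descendants.
That amount ($222,000) is divided into 3 shares of $74,000: Zofia, Lena, and Perrin each take $74,000.

Zofia: $74,000; Lena: $74,000; Perrin: $74,000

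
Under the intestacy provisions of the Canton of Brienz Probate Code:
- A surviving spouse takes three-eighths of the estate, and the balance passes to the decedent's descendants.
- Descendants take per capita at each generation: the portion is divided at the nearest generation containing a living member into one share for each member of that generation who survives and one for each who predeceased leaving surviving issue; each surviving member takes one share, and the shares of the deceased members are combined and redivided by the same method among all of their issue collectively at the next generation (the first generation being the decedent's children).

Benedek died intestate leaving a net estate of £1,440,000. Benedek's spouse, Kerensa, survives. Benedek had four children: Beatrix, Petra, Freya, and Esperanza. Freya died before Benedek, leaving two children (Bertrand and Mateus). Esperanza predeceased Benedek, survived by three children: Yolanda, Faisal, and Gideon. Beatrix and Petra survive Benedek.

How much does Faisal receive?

Faisal receives £90,000.

Kerensa takes three-eighths of £1,440,000 = £540,000. The remaining £900,000 passes to the descendants.
The descendants' portion (£900,000) is divided at the children's generation into 4 shares of £225,000. Beatrix and Petra each take £225,000. The 2 shares of the deceased (Freya and Esperanza) are combined into a pool of £450,000.
That pool (£450,000) is divided at the grandchildren's generation equally among Bertrand, Mateus, Yolanda, Faisal, and Gideon: £90,000 each.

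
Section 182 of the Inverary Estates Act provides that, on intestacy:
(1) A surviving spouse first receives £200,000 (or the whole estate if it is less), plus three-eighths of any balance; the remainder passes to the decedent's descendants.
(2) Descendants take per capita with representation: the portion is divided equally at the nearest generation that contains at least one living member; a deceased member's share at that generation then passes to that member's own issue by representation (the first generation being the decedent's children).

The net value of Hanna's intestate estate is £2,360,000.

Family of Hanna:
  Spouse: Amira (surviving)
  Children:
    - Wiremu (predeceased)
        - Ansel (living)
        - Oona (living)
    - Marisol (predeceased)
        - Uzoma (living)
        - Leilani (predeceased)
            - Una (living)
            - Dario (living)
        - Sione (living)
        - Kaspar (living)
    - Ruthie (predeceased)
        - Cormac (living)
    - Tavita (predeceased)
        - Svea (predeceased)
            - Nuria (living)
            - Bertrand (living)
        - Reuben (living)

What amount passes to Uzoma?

Uzoma receives £150,000.

Amira first takes £200,000, leaving a balance of £2,160,000. Amira then takes three-eighths of the balance (£810,000), for a total of £1,010,000. The remaining £1,350,000 passes to the descendants.
No child survives, so the initial division is made at the grandchildren's generation.
The descendants' portion (£1,350,000) is divided into 9 shares of £150,000: Ansel, Oona, Uzoma, Sione, Kaspar, Cormac, and Reuben each take £150,000; Leilani's £150,000 share passes to Leilani's issue; Svea's £150,000 share passes to Svea's issue.
Leilani's share (£150,000) is divided into 2 shares of £75,000: Una and Dario each take £75,000.
Svea's share (£150,000) is divided into 2 shares of £75,000: Nuria and Bertrand each take £75,000.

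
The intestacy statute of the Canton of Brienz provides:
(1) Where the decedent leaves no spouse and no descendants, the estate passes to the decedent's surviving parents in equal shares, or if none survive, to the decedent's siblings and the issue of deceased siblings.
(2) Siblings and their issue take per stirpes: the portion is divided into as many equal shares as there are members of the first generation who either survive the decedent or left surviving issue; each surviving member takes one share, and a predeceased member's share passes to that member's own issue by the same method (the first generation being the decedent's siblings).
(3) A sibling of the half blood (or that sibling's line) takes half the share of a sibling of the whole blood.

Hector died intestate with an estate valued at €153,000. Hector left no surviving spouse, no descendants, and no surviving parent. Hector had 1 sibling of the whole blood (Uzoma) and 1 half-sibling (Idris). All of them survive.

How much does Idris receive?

Idris receives €51,000.

The entire €153,000 passes to the siblings and their issue.
Counting each half-blood sibling's line as half a unit, there are 3/2 units in €153,000, so one unit is €102,000. Whole-blood lines (Uzoma) take €102,000 each; half-blood lines (Idris) take €51,000 each.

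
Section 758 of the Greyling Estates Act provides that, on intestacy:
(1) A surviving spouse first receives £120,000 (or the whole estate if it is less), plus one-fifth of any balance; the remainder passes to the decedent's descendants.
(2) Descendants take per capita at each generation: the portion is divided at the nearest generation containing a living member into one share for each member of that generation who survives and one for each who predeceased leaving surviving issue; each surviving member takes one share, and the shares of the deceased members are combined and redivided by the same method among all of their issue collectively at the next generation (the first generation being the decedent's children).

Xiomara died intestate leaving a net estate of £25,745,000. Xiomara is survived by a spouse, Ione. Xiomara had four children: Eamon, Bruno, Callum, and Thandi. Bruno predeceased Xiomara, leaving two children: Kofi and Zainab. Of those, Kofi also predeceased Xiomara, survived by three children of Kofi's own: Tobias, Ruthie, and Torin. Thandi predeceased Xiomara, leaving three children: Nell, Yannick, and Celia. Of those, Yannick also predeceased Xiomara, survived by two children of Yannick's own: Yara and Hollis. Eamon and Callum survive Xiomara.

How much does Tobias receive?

Tobias receives £820,000.

Ione first takes £120,000, leaving a balance of £25,625,000. Ione then takes one-fifth of the balance (£5,125,000), for a total of £5,245,000. The remaining £20,500,000 passes to the descendants.
The descendants' portion (£20,500,000) is divided at the children's generation into 4 shares of £5,125,000. Eamon and Callum each take £5,125,000. The 2 shares of the deceased (Bruno and Thandi) are combined into a pool of £10,250,000.
That pool (£10,250,000) is divided at the grandchildren's generation into 5 shares of £2,050,000. Zainab, Nell, and Celia each take £2,050,000. The 2 shares of the deceased (Kofi and Yannick) are combined into a pool of £4,100,000.
That pool (£4,100,000) is divided at the great-grandchildren's generation equally among Tobias, Ruthie, Torin, Yara, and Hollis: £820,000 each.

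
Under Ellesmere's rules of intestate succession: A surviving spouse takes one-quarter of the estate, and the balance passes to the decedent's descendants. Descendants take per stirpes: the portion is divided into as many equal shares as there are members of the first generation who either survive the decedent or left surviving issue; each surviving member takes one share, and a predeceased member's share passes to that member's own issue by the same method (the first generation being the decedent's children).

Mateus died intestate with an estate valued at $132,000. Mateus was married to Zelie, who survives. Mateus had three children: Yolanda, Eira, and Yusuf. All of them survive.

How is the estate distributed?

Zelie takes one-quarter of $132,000 = $33,000. The remaining $99,000 passes to the descendants.
The descendants' portion ($99,000) is divided into 3 shares of $33,000: Yolanda, Eira, and Yusuf each take $33,000.

Zelie: $33,000; Yolanda: $33,000; Eira: $33,000; Yusuf: $33,000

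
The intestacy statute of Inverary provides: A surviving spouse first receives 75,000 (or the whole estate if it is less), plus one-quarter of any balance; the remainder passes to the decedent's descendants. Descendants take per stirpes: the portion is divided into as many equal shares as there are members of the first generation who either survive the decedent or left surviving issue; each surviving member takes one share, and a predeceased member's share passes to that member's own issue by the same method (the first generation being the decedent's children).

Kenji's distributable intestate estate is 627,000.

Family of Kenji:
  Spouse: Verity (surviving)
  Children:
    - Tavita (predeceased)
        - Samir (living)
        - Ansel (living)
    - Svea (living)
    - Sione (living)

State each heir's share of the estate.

Verity: 213,000; Samir: 69,000; Ansel: 69,000; Svea: 138,000; Sione: 138,000

Verity first takes 75,000, leaving a balance of 552,000. Verity then takes one-quarter of the balance (138,000), for a total of 213,000. The remaining 414,000 passes to the descendants.
The descendants' portion (414,000) is divided into 3 shares of 138,000: Svea and Sione each take 138,000; Tavita's 138,000 share passes to Tavita's issue.
Tavita's share (138,000) is divided into 2 shares of 69,000: Samir and Ansel each take 69,000.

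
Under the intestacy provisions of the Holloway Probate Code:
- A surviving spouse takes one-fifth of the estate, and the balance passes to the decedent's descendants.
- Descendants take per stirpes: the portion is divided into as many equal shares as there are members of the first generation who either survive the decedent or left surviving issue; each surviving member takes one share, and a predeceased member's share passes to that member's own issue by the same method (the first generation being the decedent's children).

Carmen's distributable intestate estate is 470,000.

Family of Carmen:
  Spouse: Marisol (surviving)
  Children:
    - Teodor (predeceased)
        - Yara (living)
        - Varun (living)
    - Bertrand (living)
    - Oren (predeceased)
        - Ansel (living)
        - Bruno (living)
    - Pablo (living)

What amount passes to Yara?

Yara receives 47,000.

Marisol takes one-fifth of 470,000 = 94,000. The remaining 376,000 passes to the descendants.
The descendants' portion (376,000) is divided into 4 shares of 94,000: Bertrand and Pablo each take 94,000; Teodor's 94,000 share passes to Teodor's issue; Oren's 94,000 share passes to Oren's issue.
Teodor's share (94,000) is divided into 2 shares of 47,000: Yara and Varun each take 47,000.
Oren's share (94,000) is divided into 2 shares of 47,000: Ansel and Bruno each take 47,000.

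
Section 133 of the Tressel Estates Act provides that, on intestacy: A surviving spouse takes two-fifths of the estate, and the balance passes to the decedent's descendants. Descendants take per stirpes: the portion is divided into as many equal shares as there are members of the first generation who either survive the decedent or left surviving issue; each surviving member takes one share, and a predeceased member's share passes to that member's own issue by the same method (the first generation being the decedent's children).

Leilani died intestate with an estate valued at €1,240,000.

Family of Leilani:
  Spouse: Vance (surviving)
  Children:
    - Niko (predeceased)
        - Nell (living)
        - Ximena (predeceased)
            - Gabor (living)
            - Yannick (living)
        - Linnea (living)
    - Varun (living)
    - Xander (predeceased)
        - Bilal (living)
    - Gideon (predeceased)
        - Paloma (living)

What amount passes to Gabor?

Gabor receives €31,000.

Vance takes two-fifths of €1,240,000 = €496,000. The remaining €744,000 passes to the descendants.
The descendants' portion (€744,000) is divided into 4 shares of €186,000: Varun takes €186,000; Niko's €186,000 share passes to Niko's issue; Xander's €186,000 share passes to Xander's issue; Gideon's €186,000 share passes to Gideon's issue.
Niko's share (€186,000) is divided into 3 shares of €62,000: Nell and Linnea each take €62,000; Ximena's €62,000 share passes to Ximena's issue.
Ximena's share (€62,000) is divided into 2 shares of €31,000: Gabor and Yannick each take €31,000.
Xander's share (€186,000) passes entirely to Bilal.
Gideon's share (€186,000) passes entirely to Paloma.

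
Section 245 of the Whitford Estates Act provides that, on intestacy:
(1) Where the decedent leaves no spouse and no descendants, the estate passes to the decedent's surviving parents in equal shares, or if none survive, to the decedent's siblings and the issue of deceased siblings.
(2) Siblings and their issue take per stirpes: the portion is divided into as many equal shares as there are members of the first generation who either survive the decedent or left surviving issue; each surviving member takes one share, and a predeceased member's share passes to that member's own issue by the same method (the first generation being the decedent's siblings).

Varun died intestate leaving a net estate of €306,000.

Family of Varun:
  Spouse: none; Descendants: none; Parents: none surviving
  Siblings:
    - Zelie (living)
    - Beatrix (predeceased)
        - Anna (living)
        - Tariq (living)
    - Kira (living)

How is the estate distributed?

The entire €306,000 passes to the siblings and their issue.
That amount (€306,000) is divided into 3 shares of €102,000: Zelie and Kira each take €102,000; Beatrix's €102,000 share passes to Beatrix's issue.
Beatrix's share (€102,000) is divided into 2 shares of €51,000: Anna and Tariq each take €51,000.

Zelie: €102,000; Anna: €51,000; Tariq: €51,000; Kira: €102,000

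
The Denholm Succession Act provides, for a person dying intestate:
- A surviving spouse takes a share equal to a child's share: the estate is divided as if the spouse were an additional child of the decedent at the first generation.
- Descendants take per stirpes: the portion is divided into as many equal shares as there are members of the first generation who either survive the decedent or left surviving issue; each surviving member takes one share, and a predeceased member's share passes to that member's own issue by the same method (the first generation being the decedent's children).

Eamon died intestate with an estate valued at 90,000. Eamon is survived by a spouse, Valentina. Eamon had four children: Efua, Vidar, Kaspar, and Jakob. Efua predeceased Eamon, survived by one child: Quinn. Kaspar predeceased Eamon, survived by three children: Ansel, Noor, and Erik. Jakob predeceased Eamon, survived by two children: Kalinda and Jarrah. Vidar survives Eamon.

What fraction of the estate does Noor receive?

Noor receives 1/15 of the estate.

The spouse counts as an additional share at the children's level, so there are 5 primary shares of 18,000. Valentina takes one such share (18,000).
The children's combined portion (72,000) is divided into 4 shares of 18,000: Vidar takes 18,000; Efua's 18,000 share passes to Efua's issue; Kaspar's 18,000 share passes to Kaspar's issue; Jakob's 18,000 share passes to Jakob's issue.
Efua's share (18,000) passes entirely to Quinn.
Kaspar's share (18,000) is divided into 3 shares of 6,000: Ansel, Noor, and Erik each take 6,000.
Jakob's share (18,000) is divided into 2 shares of 9,000: Kalinda and Jarrah each take 9,000.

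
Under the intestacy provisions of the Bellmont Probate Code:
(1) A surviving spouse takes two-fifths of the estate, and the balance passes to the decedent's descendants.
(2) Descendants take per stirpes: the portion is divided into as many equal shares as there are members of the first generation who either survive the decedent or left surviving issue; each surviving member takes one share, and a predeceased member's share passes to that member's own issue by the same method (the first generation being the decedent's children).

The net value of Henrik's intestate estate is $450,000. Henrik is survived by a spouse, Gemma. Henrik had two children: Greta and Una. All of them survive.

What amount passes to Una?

Gemma takes two-fifths of $450,000 = $180,000. The remaining $270,000 passes to the descendants.
The descendants' portion ($270,000) is divided into 2 shares of $135,000: Greta and Una each take $135,000.

Una receives $135,000.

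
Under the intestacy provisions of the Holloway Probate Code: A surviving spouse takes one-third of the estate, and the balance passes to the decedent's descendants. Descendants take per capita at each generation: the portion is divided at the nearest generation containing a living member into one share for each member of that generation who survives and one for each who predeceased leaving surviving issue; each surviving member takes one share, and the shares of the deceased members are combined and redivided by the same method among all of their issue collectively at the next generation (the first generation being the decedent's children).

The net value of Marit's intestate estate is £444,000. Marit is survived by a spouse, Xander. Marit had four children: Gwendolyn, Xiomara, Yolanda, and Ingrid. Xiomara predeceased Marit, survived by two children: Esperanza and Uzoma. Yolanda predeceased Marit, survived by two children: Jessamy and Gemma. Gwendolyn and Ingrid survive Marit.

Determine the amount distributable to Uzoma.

Uzoma receives £37,000.

Xander takes one-third of £444,000 = £148,000. The remaining £296,000 passes to the descendants.
The descendants' portion (£296,000) is divided at the children's generation into 4 shares of £74,000. Gwendolyn and Ingrid each take £74,000. The 2 shares of the deceased (Xiomara and Yolanda) are combined into a pool of £148,000.
That pool (£148,000) is divided at the grandchildren's generation equally among Esperanza, Uzoma, Jessamy, and Gemma: £37,000 each.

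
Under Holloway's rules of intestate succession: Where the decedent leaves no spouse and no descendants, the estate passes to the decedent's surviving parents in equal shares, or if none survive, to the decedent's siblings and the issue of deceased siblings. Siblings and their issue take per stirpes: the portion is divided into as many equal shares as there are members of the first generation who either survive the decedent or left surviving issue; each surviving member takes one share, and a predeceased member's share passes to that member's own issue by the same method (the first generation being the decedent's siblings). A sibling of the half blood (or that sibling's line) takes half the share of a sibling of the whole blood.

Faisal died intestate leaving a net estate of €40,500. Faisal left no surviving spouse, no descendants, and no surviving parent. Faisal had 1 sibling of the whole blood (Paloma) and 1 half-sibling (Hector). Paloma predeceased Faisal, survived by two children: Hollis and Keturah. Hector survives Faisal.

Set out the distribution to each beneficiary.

Hector: €13,500; Hollis: €13,500; Keturah: €13,500

The entire €40,500 passes to the siblings and their issue.
Counting each half-blood sibling's line as half a unit, there are 3/2 units in €40,500, so one unit is €27,000. Whole-blood lines (Paloma) take €27,000 each; half-blood lines (Hector) take €13,500 each.
Paloma's share (€27,000) is divided into 2 shares of €13,500: Hollis and Keturah each take €13,500.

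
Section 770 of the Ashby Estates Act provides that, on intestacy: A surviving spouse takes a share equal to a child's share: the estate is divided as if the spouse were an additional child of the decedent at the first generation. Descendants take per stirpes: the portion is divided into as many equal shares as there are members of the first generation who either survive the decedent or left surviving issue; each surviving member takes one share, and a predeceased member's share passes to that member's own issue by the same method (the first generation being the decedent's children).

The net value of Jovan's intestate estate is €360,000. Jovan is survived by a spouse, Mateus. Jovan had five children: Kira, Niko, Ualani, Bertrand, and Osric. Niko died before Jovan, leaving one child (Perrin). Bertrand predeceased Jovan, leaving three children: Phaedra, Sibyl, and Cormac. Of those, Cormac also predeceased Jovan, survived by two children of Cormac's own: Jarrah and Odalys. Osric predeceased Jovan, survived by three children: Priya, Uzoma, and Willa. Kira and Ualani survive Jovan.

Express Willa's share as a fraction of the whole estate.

Willa receives 1/18 of the estate.

The spouse counts as an additional share at the children's level, so there are 6 primary shares of €60,000. Mateus takes one such share (€60,000).
The children's combined portion (€300,000) is divided into 5 shares of €60,000: Kira and Ualani each take €60,000; Niko's €60,000 share passes to Niko's issue; Bertrand's €60,000 share passes to Bertrand's issue; Osric's €60,000 share passes to Osric's issue.
Niko's share (€60,000) passes entirely to Perrin.
Bertrand's share (€60,000) is divided into 3 shares of €20,000: Phaedra and Sibyl each take €20,000; Cormac's €20,000 share passes to Cormac's issue.
Cormac's share (€20,000) is divided into 2 shares of €10,000: Jarrah and Odalys each take €10,000.
Osric's share (€60,000) is divided into 3 shares of €20,000: Priya, Uzoma, and Willa each take €20,000.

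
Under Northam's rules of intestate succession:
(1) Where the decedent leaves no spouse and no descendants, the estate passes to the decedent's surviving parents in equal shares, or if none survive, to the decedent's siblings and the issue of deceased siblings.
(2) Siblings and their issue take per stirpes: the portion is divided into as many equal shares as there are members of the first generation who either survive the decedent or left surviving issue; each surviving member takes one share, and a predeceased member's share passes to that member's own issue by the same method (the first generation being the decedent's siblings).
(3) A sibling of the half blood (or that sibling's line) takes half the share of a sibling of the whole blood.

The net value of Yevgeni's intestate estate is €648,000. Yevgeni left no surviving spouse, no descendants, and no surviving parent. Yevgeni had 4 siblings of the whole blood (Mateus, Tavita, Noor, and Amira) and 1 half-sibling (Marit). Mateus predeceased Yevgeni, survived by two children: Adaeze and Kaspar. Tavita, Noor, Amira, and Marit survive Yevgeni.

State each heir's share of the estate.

Adaeze: €72,000; Kaspar: €72,000; Tavita: €144,000; Noor: €144,000; Amira: €144,000; Marit: €72,000

The entire €648,000 passes to the siblings and their issue.
Counting each half-blood sibling's line as half a unit, there are 9/2 units in €648,000, so one unit is €144,000. Whole-blood lines (Mateus, Tavita, Noor, and Amira) take €144,000 each; half-blood lines (Marit) take €72,000 each.
Mateus's share (€144,000) is divided into 2 shares of €72,000: Adaeze and Kaspar each take €72,000.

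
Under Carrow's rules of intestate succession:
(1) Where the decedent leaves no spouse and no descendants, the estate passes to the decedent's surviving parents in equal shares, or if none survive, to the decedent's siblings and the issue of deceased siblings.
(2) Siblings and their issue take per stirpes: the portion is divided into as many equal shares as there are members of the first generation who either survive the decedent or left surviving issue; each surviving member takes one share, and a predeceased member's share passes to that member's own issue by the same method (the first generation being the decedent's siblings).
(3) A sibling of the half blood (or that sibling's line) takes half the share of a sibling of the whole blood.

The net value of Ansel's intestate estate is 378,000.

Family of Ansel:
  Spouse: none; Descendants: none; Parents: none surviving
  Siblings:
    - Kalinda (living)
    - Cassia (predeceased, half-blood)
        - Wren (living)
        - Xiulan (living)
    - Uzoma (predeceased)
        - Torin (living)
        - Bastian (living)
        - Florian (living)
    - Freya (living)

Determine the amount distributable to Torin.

Torin receives 36,000.

The entire 378,000 passes to the siblings and their issue.
Counting each half-blood sibling's line as half a unit, there are 7/2 units in 378,000, so one unit is 108,000. Whole-blood lines (Kalinda, Uzoma, and Freya) take 108,000 each; half-blood lines (Cassia) take 54,000 each.
Cassia's share (54,000) is divided into 2 shares of 27,000: Wren and Xiulan each take 27,000.
Uzoma's share (108,000) is divided into 3 shares of 36,000: Torin, Bastian, and Florian each take 36,000.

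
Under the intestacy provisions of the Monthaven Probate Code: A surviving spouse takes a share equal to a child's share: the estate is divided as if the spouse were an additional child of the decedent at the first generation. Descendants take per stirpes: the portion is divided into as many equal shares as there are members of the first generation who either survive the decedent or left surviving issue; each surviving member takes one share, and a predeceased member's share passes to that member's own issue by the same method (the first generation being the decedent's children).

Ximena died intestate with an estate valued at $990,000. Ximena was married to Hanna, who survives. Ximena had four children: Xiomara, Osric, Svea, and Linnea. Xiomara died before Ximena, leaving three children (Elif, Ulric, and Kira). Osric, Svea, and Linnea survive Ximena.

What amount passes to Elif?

Elif receives $66,000.

The spouse counts as an additional share at the children's level, so there are 5 primary shares of $198,000. Hanna takes one such share ($198,000).
The children's combined portion ($792,000) is divided into 4 shares of $198,000: Osric, Svea, and Linnea each take $198,000; Xiomara's $198,000 share passes to Xiomara's issue.
Xiomara's share ($198,000) is divided into 3 shares of $66,000: Elif, Ulric, and Kira each take $66,000.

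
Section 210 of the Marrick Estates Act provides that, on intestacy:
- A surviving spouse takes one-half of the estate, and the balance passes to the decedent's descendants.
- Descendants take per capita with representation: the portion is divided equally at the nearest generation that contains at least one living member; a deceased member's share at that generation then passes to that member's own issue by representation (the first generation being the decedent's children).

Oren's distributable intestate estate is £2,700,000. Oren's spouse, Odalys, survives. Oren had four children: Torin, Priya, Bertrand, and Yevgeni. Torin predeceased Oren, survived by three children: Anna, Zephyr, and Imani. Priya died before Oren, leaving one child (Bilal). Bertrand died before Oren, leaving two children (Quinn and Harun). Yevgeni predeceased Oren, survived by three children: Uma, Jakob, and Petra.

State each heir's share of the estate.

Odalys takes one-half of £2,700,000 = £1,350,000. The remaining £1,350,000 passes to the descendants.
No child survives, so the initial division is made at the grandchildren's generation.
The descendants' portion (£1,350,000) is divided into 9 shares of £150,000: Anna, Zephyr, Imani, Bilal, Quinn, Harun, Uma, Jakob, and Petra each take £150,000.

Odalys: £1,350,000; Anna: £150,000; Zephyr: £150,000; Imani: £150,000; Bilal: £150,000; Quinn: £150,000; Harun: £150,000; Uma: £150,000; Jakob: £150,000; Petra: £150,000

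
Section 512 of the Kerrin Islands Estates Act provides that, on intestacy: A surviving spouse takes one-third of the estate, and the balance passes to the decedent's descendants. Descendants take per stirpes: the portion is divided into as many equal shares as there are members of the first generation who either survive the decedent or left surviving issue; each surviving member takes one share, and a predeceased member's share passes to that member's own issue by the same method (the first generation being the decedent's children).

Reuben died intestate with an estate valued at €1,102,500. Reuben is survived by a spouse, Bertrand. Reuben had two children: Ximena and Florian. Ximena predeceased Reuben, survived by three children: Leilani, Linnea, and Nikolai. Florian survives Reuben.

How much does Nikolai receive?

Bertrand takes one-third of €1,102,500 = €367,500. The remaining €735,000 passes to the descendants.
The descendants' portion (€735,000) is divided into 2 shares of €367,500: Florian takes €367,500; Ximena's €367,500 share passes to Ximena's issue.
Ximena's share (€367,500) is divided into 3 shares of €122,500: Leilani, Linnea, and Nikolai each take €122,500.

Nikolai receives €122,500.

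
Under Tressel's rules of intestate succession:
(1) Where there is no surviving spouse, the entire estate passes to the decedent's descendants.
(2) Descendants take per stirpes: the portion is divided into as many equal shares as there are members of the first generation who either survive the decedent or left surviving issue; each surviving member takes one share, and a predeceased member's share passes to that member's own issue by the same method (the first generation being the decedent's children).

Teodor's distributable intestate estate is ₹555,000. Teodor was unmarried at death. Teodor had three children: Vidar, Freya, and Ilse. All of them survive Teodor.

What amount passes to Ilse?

Ilse receives ₹185,000.

The entire ₹555,000 passes to the descendants.
That amount (₹555,000) is divided into 3 shares of ₹185,000: Vidar, Freya, and Ilse each take ₹185,000.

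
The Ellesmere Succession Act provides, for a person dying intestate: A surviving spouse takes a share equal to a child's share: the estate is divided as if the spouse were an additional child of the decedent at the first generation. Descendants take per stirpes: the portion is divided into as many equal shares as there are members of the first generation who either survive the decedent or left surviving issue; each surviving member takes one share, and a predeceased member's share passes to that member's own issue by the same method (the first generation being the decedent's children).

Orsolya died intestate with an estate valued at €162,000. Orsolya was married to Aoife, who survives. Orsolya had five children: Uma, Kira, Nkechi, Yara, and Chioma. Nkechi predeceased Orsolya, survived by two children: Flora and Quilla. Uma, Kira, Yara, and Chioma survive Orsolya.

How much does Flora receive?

The spouse counts as an additional share at the children's level, so there are 6 primary shares of €27,000. Aoife takes one such share (€27,000).
The children's combined portion (€135,000) is divided into 5 shares of €27,000: Uma, Kira, Yara, and Chioma each take €27,000; Nkechi's €27,000 share passes to Nkechi's issue.
Nkechi's share (€27,000) is divided into 2 shares of €13,500: Flora and Quilla each take €13,500.

Flora receives €13,500.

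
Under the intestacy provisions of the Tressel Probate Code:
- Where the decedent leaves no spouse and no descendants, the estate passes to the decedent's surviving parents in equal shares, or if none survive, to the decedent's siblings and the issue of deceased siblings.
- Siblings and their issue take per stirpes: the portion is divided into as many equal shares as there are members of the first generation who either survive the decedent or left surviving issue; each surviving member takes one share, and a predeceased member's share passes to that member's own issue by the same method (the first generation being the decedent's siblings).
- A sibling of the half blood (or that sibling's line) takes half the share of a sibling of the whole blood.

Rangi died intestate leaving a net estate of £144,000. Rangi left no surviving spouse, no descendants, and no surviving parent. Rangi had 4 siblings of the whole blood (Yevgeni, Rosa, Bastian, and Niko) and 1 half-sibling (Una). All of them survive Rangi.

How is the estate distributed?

The entire £144,000 passes to the siblings and their issue.
Counting each half-blood sibling's line as half a unit, there are 9/2 units in £144,000, so one unit is £32,000. Whole-blood lines (Yevgeni, Rosa, Bastian, and Niko) take £32,000 each; half-blood lines (Una) take £16,000 each.

Yevgeni: £32,000; Rosa: £32,000; Bastian: £32,000; Una: £16,000; Niko: £32,000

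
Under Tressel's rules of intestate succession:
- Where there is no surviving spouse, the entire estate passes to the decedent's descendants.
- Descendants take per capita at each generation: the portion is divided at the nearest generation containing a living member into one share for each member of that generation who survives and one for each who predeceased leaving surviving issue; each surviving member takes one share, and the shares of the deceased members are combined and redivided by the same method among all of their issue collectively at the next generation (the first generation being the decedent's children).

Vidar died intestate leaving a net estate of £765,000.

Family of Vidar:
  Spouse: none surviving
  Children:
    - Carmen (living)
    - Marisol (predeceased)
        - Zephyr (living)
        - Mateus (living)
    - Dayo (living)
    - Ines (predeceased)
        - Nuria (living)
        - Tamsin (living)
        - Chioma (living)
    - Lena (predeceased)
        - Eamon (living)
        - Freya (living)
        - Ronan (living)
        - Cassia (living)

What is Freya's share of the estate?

Freya receives £51,000.

The entire £765,000 passes to the descendants.
That amount (£765,000) is divided at the children's generation into 5 shares of £153,000. Carmen and Dayo each take £153,000. The 3 shares of the deceased (Marisol, Ines, and Lena) are combined into a pool of £459,000.
That pool (£459,000) is divided at the grandchildren's generation equally among Zephyr, Mateus, Nuria, Tamsin, Chioma, Eamon, Freya, Ronan, and Cassia: £51,000 each.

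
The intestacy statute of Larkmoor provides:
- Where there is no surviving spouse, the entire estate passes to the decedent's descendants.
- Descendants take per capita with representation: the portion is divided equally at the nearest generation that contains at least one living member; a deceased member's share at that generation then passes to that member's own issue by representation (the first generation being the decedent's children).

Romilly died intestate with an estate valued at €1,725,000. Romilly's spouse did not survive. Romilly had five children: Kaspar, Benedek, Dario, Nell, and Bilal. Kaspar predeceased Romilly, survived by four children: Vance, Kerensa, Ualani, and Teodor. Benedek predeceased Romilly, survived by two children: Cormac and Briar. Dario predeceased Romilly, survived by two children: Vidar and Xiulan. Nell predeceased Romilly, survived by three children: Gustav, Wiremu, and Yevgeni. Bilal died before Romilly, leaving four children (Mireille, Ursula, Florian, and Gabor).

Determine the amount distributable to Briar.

The entire €1,725,000 passes to the descendants.
No child survives, so the initial division is made at the grandchildren's generation.
That amount (€1,725,000) is divided into 15 shares of €115,000: Vance, Kerensa, Ualani, Teodor, Cormac, Briar, Vidar, Xiulan, Gustav, Wiremu, Yevgeni, Mireille, Ursula, Florian, and Gabor each take €115,000.

Briar receives €115,000.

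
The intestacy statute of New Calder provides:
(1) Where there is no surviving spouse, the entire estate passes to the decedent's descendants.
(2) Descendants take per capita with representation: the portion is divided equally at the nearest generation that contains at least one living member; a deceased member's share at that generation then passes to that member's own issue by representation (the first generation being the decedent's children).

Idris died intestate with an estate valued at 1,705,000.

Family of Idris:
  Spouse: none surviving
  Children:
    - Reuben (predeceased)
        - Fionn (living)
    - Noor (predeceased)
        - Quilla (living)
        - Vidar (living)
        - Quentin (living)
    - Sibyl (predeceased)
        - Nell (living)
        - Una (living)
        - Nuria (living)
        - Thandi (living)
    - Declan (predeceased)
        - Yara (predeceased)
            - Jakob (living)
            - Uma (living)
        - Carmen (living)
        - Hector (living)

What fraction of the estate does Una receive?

The entire 1,705,000 passes to the descendants.
No child survives, so the initial division is made at the grandchildren's generation.
That amount (1,705,000) is divided into 11 shares of 155,000: Fionn, Quilla, Vidar, Quentin, Nell, Una, Nuria, Thandi, Carmen, and Hector each take 155,000; Yara's 155,000 share passes to Yara's issue.
Yara's share (155,000) is divided into 2 shares of 77,500: Jakob and Uma each take 77,500.

Una receives 1/11 of the estate.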